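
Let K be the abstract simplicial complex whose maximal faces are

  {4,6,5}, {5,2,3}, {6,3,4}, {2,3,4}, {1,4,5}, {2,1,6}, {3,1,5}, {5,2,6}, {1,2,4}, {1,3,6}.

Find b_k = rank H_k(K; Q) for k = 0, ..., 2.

Fix the vertex order 1 < 2 < 3 < 4 < 5 < 6 and write every simplex with vertices in increasing order. Then dim K = 2 and the simplices of K are:

  0-simplices (6): [1], [2], [3], [4], [5], [6]
  1-simplices (15): [1,2], [1,3], [1,4], [1,5], [1,6], [2,3], [2,4], [2,5], [2,6], [3,4], [3,5], [3,6], [4,5], [4,6], [5,6]
  2-simplices (10): [1,2,4], [1,2,6], [1,3,5], [1,3,6], [1,4,5], [2,3,4], [2,3,5], [2,5,6], [3,4,6], [4,5,6]

so the chain groups are C_0 ≅ Z^6, C_1 ≅ Z^15, C_2 ≅ Z^10.

The boundary map ∂_1: C_1 → C_0 sends each edge [p,q] (with p < q) to q − p. For instance
  ∂[5,6] = [6] − [5].
The 6×15 boundary matrix has rank 5 and Smith normal form diag(1,1,1,1,1).

∂_2: C_2 → C_1 maps a triangle to the signed sum of its edges. For instance
  ∂[1,3,6] = [3,6] − [1,6] + [1,3],
  ∂[2,3,4] = [3,4] − [2,4] + [2,3].
As a 15×10 matrix over Z this has rank 10, with invariant factors (1,1,1,1,1,1,1,1,1,2).

Now H_k = ker ∂_k / im ∂_{k+1}, so:

  H_0: rank C_0 − rank ∂_1 = 6 − 5 = 1, and the invariant factors of ∂_1 are all 1, so H_0 = Z.
  H_1: rank ker ∂_1 − rank ∂_2 = (15 − 5) − 10 = 0, and ∂_2 has invariant factor 2 > 1, so H_1 = Z/2Z.
  H_2: rank ker ∂_2 − rank ∂_3 = (10 − 10) − 0 = 0, and there is no ∂_3, so H_2 = 0.

As a check, the Euler characteristic is 6 − 15 + 10 = 1, which agrees with 1 − 0 + 0 = 1.

Hence the Betti numbers are b_0 = 1, b_1 = 0, b_2 = 0.

b_0 = 1, b_1 = 0, b_2 = 0.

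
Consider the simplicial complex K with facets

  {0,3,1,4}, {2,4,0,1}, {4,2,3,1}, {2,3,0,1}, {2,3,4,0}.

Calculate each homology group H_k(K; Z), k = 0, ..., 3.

H_0 = Z,  H_1 = 0,  H_2 = 0,  H_3 = Z.

Order the vertices as 0 < 1 < 2 < 3 < 4. Listing each simplex with vertices in this order, K has dimension 3 with simplices:

  0-simplices (5): [0], [1], [2], [3], [4]
  1-simplices (10): [0,1], [0,2], [0,3], [0,4], [1,2], [1,3], [1,4], [2,3], [2,4], [3,4]
  2-simplices (10): [0,1,2], [0,1,3], [0,1,4], [0,2,3], [0,2,4], [0,3,4], [1,2,3], [1,2,4], [1,3,4], [2,3,4]
  3-simplices (5): [0,1,2,3], [0,1,2,4], [0,1,3,4], [0,2,3,4], [1,2,3,4]

Hence C_0 ≅ Z^5, C_1 ≅ Z^10, C_2 ≅ Z^10, C_3 ≅ Z^5.

The boundary map ∂_1: C_1 → C_0 maps an edge to its endpoints' difference, ∂[p,q] = q − p. For instance
  ∂[1,4] = [4] − [1].
The 5×10 boundary matrix has rank 4 and Smith normal form diag(1,1,1,1).

Boundary ∂_2: C_2 → C_1 maps a triangle to the signed sum of its edges. For instance
  ∂[2,3,4] = [3,4] − [2,4] + [2,3],
  ∂[1,3,4] = [3,4] − [1,4] + [1,3].
The 10×10 boundary matrix has rank 6 and Smith normal form diag(1,1,1,1,1,1).

Boundary ∂_3: C_3 → C_2 sends each 3-simplex σ to the alternating sum Σ_i (−1)^i (σ with its i-th vertex removed). For instance
  ∂[0,1,2,3] = [1,2,3] − [0,2,3] + [0,1,3] − [0,1,2],
  ∂[0,1,3,4] = [1,3,4] − [0,3,4] + [0,1,4] − [0,1,3].
The 10×5 boundary matrix has rank 4 and Smith normal form diag(1,1,1,1).

From H_k ≅ ker(∂_k) / im(∂_{k+1}) we obtain:

  H_0: rank C_0 − rank ∂_1 = 5 − 4 = 1, and the invariant factors of ∂_1 are all 1, so H_0 = Z.
  H_1: rank ker ∂_1 − rank ∂_2 = (10 − 4) − 6 = 0, and the invariant factors of ∂_2 are all 1, so H_1 = 0.
  H_2: rank ker ∂_2 − rank ∂_3 = (10 − 6) − 4 = 0, and the invariant factors of ∂_3 are all 1, so H_2 = 0.
  H_3: rank ker ∂_3 − rank ∂_4 = (5 − 4) − 0 = 1, and there is no ∂_4, so H_3 = Z.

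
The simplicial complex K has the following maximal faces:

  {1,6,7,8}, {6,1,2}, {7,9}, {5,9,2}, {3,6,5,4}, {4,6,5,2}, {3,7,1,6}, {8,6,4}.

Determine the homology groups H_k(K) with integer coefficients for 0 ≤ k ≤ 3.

Take the total order 1 < 2 < 3 < 4 < 5 < 6 < 7 < 8 < 9 on the vertex set. Then K (dimension 3) consists of the simplices:

  0-simplices (9): [1], [2], [3], [4], [5], [6], [7], [8], [9]
  1-simplices (22): [1,2], [1,3], [1,6], [1,7], [1,8], [2,4], [2,5], [2,6], [2,9], [3,4], [3,5], [3,6], [3,7], [4,5], [4,6], [4,8], [5,6], [5,9], [6,7], [6,8], [7,8], [7,9]
  2-simplices (17): [1,2,6], [1,3,6], [1,3,7], [1,6,7], [1,6,8], [1,7,8], [2,4,5], [2,4,6], [2,5,6], [2,5,9], [3,4,5], [3,4,6], [3,5,6], [3,6,7], [4,5,6], [4,6,8], [6,7,8]
  3-simplices (4): [1,3,6,7], [1,6,7,8], [2,4,5,6], [3,4,5,6]

Hence C_0 ≅ Z^9, C_1 ≅ Z^22, C_2 ≅ Z^17, C_3 ≅ Z^4.

∂_1: C_1 → C_0 sends each edge [p,q] (with p < q) to q − p. For instance
  ∂[5,9] = [9] − [5].
The resulting 9×22 matrix has rank 8, and its Smith normal form has invariant factors (1,1,1,1,1,1,1,1).

The boundary map ∂_2: C_2 → C_1 sends each 2-simplex [p,q,r] to [q,r] − [p,r] + [p,q]. For instance
  ∂[2,4,6] = [4,6] − [2,6] + [2,4],
  ∂[1,3,6] = [3,6] − [1,6] + [1,3].
As a 22×17 matrix over Z this has rank 13, with invariant factors (1,1,1,1,1,1,1,1,1,1,1,1,1).

The boundary map ∂_3: C_3 → C_2 sends each 3-simplex σ to the alternating sum Σ_i (−1)^i (σ with its i-th vertex removed). For instance
  ∂[2,4,5,6] = [4,5,6] − [2,5,6] + [2,4,6] − [2,4,5],
  ∂[1,6,7,8] = [6,7,8] − [1,7,8] + [1,6,8] − [1,6,7].
The resulting 17×4 matrix has rank 4, and its Smith normal form has invariant factors (1,1,1,1).

Computing H_k = (kernel of ∂_k) / (image of ∂_{k+1}):

  H_0: rank C_0 − rank ∂_1 = 9 − 8 = 1, and the invariant factors of ∂_1 are all 1, so H_0 ≅ Z.
  H_1: rank ker ∂_1 − rank ∂_2 = (22 − 8) − 13 = 1, and the invariant factors of ∂_2 are all 1, so H_1 ≅ Z.
  H_2: rank ker ∂_2 − rank ∂_3 = (17 − 13) − 4 = 0, and the invariant factors of ∂_3 are all 1, so H_2 ≅ 0.
  H_3: rank ker ∂_3 − rank ∂_4 = (4 − 4) − 0 = 0, and there is no ∂_4, so H_3 ≅ 0.

H_0 ≅ Z,  H_1 ≅ Z,  H_2 = 0,  H_3 = 0.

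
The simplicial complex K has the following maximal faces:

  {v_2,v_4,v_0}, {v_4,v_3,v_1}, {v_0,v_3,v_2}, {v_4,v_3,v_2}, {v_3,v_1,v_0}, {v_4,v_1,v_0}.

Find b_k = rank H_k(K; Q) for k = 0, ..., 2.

We work with the vertex ordering v_0 < v_1 < v_2 < v_3 < v_4. The simplices of K, each written with vertices in increasing order, are:

  0-simplices (5): [v_0], [v_1], [v_2], [v_3], [v_4]
  1-simplices (9): [v_0,v_1], [v_0,v_2], [v_0,v_3], [v_0,v_4], [v_1,v_3], [v_1,v_4], [v_2,v_3], [v_2,v_4], [v_3,v_4]
  2-simplices (6): [v_0,v_1,v_3], [v_0,v_1,v_4], [v_0,v_2,v_3], [v_0,v_2,v_4], [v_1,v_3,v_4], [v_2,v_3,v_4]

Hence C_0 ≅ Z^5, C_1 ≅ Z^9, C_2 ≅ Z^6.

Boundary ∂_1: C_1 → C_0 is given by ∂[p,q] = [q] − [p]. For instance
  ∂[v_2,v_4] = [v_4] − [v_2].
The resulting 5×9 matrix has rank 4, and its Smith normal form has invariant factors (1,1,1,1).

∂_2: C_2 → C_1 sends each 2-simplex [p,q,r] to [q,r] − [p,r] + [p,q]. For instance
  ∂[v_0,v_1,v_3] = [v_1,v_3] − [v_0,v_3] + [v_0,v_1],
  ∂[v_2,v_3,v_4] = [v_3,v_4] − [v_2,v_4] + [v_2,v_3].
As a 9×6 matrix over Z this has rank 5, with invariant factors (1,1,1,1,1).

From H_k ≅ ker(∂_k) / im(∂_{k+1}) we obtain:

  H_0: rank C_0 − rank ∂_1 = 5 − 4 = 1, and the invariant factors of ∂_1 are all 1, so H_0 ≅ Z.
  H_1: rank ker ∂_1 − rank ∂_2 = (9 − 4) − 5 = 0, and the invariant factors of ∂_2 are all 1, so H_1 ≅ 0.
  H_2: rank ker ∂_2 − rank ∂_3 = (6 − 5) − 0 = 1, and there is no ∂_3, so H_2 ≅ Z.

As a check, the Euler characteristic is 5 − 9 + 6 = 2, which agrees with 1 − 0 + 1 = 2.

Hence the Betti numbers are b_0 = 1, b_1 = 0, b_2 = 1.

b_0 = 1, b_1 = 0, b_2 = 1.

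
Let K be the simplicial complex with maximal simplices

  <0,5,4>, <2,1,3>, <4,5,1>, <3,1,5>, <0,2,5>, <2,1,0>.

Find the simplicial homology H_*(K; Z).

We work with the vertex ordering 0 < 1 < 2 < 3 < 4 < 5. The simplices of K, each written with vertices in increasing order, are:

  0-simplices (6): [0], [1], [2], [3], [4], [5]
  1-simplices (12): [0,1], [0,2], [0,4], [0,5], [1,2], [1,3], [1,4], [1,5], [2,3], [2,5], [3,5], [4,5]
  2-simplices (6): [0,1,2], [0,2,5], [0,4,5], [1,2,3], [1,3,5], [1,4,5]

so the chain groups are C_0 ≅ Z^6, C_1 ≅ Z^12, C_2 ≅ Z^6.

∂_1: C_1 → C_0 sends each edge [p,q] (with p < q) to q − p. For instance
  ∂[2,5] = [5] − [2].
As a 6×12 matrix over Z this has rank 5, with invariant factors (1,1,1,1,1).

∂_2: C_2 → C_1 acts by ∂[p,q,r] = [q,r] − [p,r] + [p,q]. For instance
  ∂[0,2,5] = [2,5] − [0,5] + [0,2],
  ∂[1,4,5] = [4,5] − [1,5] + [1,4].
As a 12×6 matrix over Z this has rank 6, with invariant factors (1,1,1,1,1,1).

From H_k ≅ ker(∂_k) / im(∂_{k+1}) we obtain:

  H_0: rank C_0 − rank ∂_1 = 6 − 5 = 1, and the invariant factors of ∂_1 are all 1, so H_0 ≅ Z.
  H_1: rank ker ∂_1 − rank ∂_2 = (12 − 5) − 6 = 1, and the invariant factors of ∂_2 are all 1, so H_1 ≅ Z.
  H_2: rank ker ∂_2 − rank ∂_3 = (6 − 6) − 0 = 0, and there is no ∂_3, so H_2 ≅ 0.

H_0 ≅ Z,  H_1 ≅ Z,  H_2 = 0.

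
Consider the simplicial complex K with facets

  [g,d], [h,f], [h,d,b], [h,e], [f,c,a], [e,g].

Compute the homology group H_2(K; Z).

Take the total order a < b < c < d < e < f < g < h on the vertex set. Then K (dimension 2) consists of the simplices:

  0-simplices (8): a, b, c, d, e, f, g, h
  1-simplices (10): ac, af, bd, bh, cf, dg, dh, eg, eh, fh
  2-simplices (2): acf, bdh

giving chain groups C_0 ≅ Z^8, C_1 ≅ Z^10, C_2 ≅ Z^2.

Boundary ∂_1: C_1 → C_0 sends each edge [p,q] (with p < q) to q − p. For instance
  ∂eh = h − e.
As a 8×10 matrix over Z this has rank 7, with invariant factors (1,1,1,1,1,1,1).

The boundary map ∂_2: C_2 → C_1 acts by ∂[p,q,r] = [q,r] − [p,r] + [p,q]. For instance
  ∂acf = cf − af + ac,
  ∂bdh = dh − bh + bd.
The resulting 10×2 matrix has rank 2, and its Smith normal form has invariant factors (1,1).

From H_k ≅ ker(∂_k) / im(∂_{k+1}) we obtain:

  H_2: rank ker ∂_2 − rank ∂_3 = (2 − 2) − 0 = 0, and there is no ∂_3, so H_2 = 0.

H_2 ≅ 0.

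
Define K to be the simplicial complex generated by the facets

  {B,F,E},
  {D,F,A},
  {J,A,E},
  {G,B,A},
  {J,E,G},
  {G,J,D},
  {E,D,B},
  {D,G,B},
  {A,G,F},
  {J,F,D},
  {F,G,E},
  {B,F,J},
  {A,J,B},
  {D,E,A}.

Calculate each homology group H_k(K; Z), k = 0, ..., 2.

Take the total order A < B < D < E < F < G < J on the vertex set. Then K (dimension 2) consists of the simplices:

  0-simplices (7): A, B, D, E, F, G, J
  1-simplices (21): AB, AD, AE, AF, AG, AJ, BD, BE, BF, BG, BJ, DE, DF, DG, DJ, EF, EG, EJ, FG, FJ, GJ
  2-simplices (14): ABG, ABJ, ADE, ADF, AEJ, AFG, BDE, BDG, BEF, BFJ, DFJ, DGJ, EFG, EGJ

so the chain groups are C_0 ≅ Z^7, C_1 ≅ Z^21, C_2 ≅ Z^14.

∂_1: C_1 → C_0 is given by ∂[p,q] = [q] − [p].
The 7×21 boundary matrix has rank 6 and Smith normal form diag(1,1,1,1,1,1).

∂_2: C_2 → C_1 acts by ∂[p,q,r] = [q,r] − [p,r] + [p,q]. For instance
  ∂BDG = DG − BG + BD,
  ∂ADF = DF − AF + AD.
The 21×14 boundary matrix has rank 13 and Smith normal form diag(1,1,1,1,1,1,1,1,1,1,1,1,1).

From H_k ≅ ker(∂_k) / im(∂_{k+1}) we obtain:

  H_0: rank C_0 − rank ∂_1 = 7 − 6 = 1, and the invariant factors of ∂_1 are all 1, so H_0 = Z.
  H_1: rank ker ∂_1 − rank ∂_2 = (21 − 6) − 13 = 2, and the invariant factors of ∂_2 are all 1, so H_1 = Z^2.
  H_2: rank ker ∂_2 − rank ∂_3 = (14 − 13) − 0 = 1, and there is no ∂_3, so H_2 = Z.

(K is a triangulation of the torus T^2.)

H_0 = Z,  H_1 = Z^2,  H_2 = Z.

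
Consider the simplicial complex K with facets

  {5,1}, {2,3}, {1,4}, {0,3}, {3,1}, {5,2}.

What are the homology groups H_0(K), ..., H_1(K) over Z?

Fix the vertex order 0 < 1 < 2 < 3 < 4 < 5 and write every simplex with vertices in increasing order. Then dim K = 1 and the simplices of K are:

  0-simplices (6): [0], [1], [2], [3], [4], [5]
  1-simplices (6): [0,3], [1,3], [1,4], [1,5], [2,3], [2,5]

giving chain groups C_0 ≅ Z^6, C_1 ≅ Z^6.

∂_1: C_1 → C_0 maps an edge to its endpoints' difference, ∂[p,q] = q − p.
As a 6×6 matrix over Z this has rank 5, with invariant factors (1,1,1,1,1).

Computing H_k = (kernel of ∂_k) / (image of ∂_{k+1}):

  H_0: rank C_0 − rank ∂_1 = 6 − 5 = 1, and the invariant factors of ∂_1 are all 1, so H_0 = Z.
  H_1: rank ker ∂_1 − rank ∂_2 = (6 − 5) − 0 = 1, and there is no ∂_2, so H_1 = Z.

H_0 ≅ Z,  H_1 ≅ Z.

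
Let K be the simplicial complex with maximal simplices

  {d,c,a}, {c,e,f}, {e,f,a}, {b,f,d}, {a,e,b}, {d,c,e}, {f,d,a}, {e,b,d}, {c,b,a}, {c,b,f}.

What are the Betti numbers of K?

b_0 = 1, b_1 = 0, b_2 = 0.

Order the vertices as a < b < c < d < e < f. Listing each simplex with vertices in this order, K has dimension 2 with simplices:

  0-simplices (6): a, b, c, d, e, f
  1-simplices (15): ab, ac, ad, ae, af, bc, bd, be, bf, cd, ce, cf, de, df, ef
  2-simplices (10): abc, abe, acd, adf, aef, bcf, bde, bdf, cde, cef

giving chain groups C_0 ≅ Z^6, C_1 ≅ Z^15, C_2 ≅ Z^10.

Boundary ∂_1: C_1 → C_0 maps an edge to its endpoints' difference, ∂[p,q] = q − p. For instance
  ∂af = f − a.
As a 6×15 matrix over Z this has rank 5, with invariant factors (1,1,1,1,1).

Boundary ∂_2: C_2 → C_1 acts by ∂[p,q,r] = [q,r] − [p,r] + [p,q]. For instance
  ∂acd = cd − ad + ac,
  ∂adf = df − af + ad.
This gives a 15×10 integer matrix of rank 10; reducing to Smith normal form yields diagonal entries (1,1,1,1,1,1,1,1,1,2).

Reading off H_k = ker ∂_k / im ∂_{k+1}:

  H_0: rank C_0 − rank ∂_1 = 6 − 5 = 1, and the invariant factors of ∂_1 are all 1, so H_0 ≅ Z.
  H_1: rank ker ∂_1 − rank ∂_2 = (15 − 5) − 10 = 0, and ∂_2 has invariant factor 2 > 1, so H_1 ≅ Z/2Z.
  H_2: rank ker ∂_2 − rank ∂_3 = (10 − 10) − 0 = 0, and there is no ∂_3, so H_2 ≅ 0.

As a check, the Euler characteristic is 6 − 15 + 10 = 1, which agrees with 1 − 0 + 0 = 1.

Hence the Betti numbers are b_0 = 1, b_1 = 0, b_2 = 0.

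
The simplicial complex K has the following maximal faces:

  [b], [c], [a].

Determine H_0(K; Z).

We work with the vertex ordering a < b < c. The simplices of K, each written with vertices in increasing order, are:

  0-simplices (3): a, b, c

Hence C_0 ≅ Z^3.

Now H_k = ker ∂_k / im ∂_{k+1}, so:

  H_0: rank C_0 − rank ∂_1 = 3 − 0 = 3, and there is no ∂_1, so H_0 = Z^3.

H_0 ≅ Z^3.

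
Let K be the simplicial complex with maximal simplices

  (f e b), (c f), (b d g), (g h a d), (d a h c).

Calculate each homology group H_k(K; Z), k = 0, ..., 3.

H_0 = Z,  H_1 = Z,  H_2 = 0,  H_3 = 0.

We work with the vertex ordering a < b < c < d < e < f < g < h. The simplices of K, each written with vertices in increasing order, are:

  0-simplices (8): a, b, c, d, e, f, g, h
  1-simplices (15): ac, ad, ag, ah, bd, be, bf, bg, cd, cf, ch, dg, dh, ef, gh
  2-simplices (9): acd, ach, adg, adh, agh, bdg, bef, cdh, dgh
  3-simplices (2): acdh, adgh

giving chain groups C_0 ≅ Z^8, C_1 ≅ Z^15, C_2 ≅ Z^9, C_3 ≅ Z^2.

∂_1: C_1 → C_0 is given by ∂[p,q] = [q] − [p].
This gives a 8×15 integer matrix of rank 7; reducing to Smith normal form yields diagonal entries (1,1,1,1,1,1,1).

∂_2: C_2 → C_1 sends each 2-simplex [p,q,r] to [q,r] − [p,r] + [p,q]. For instance
  ∂adh = dh − ah + ad,
  ∂ach = ch − ah + ac.
This gives a 15×9 integer matrix of rank 7; reducing to Smith normal form yields diagonal entries (1,1,1,1,1,1,1).

Boundary ∂_3: C_3 → C_2 sends each 3-simplex σ to the alternating sum Σ_i (−1)^i (σ with its i-th vertex removed). For instance
  ∂adgh = dgh − agh + adh − adg,
  ∂acdh = cdh − adh + ach − acd.
The resulting 9×2 matrix has rank 2, and its Smith normal form has invariant factors (1,1).

Now H_k = ker ∂_k / im ∂_{k+1}, so:

  H_0: rank C_0 − rank ∂_1 = 8 − 7 = 1, and the invariant factors of ∂_1 are all 1, so H_0 ≅ Z.
  H_1: rank ker ∂_1 − rank ∂_2 = (15 − 7) − 7 = 1, and the invariant factors of ∂_2 are all 1, so H_1 ≅ Z.
  H_2: rank ker ∂_2 − rank ∂_3 = (9 − 7) − 2 = 0, and the invariant factors of ∂_3 are all 1, so H_2 ≅ 0.
  H_3: rank ker ∂_3 − rank ∂_4 = (2 − 2) − 0 = 0, and there is no ∂_4, so H_3 ≅ 0.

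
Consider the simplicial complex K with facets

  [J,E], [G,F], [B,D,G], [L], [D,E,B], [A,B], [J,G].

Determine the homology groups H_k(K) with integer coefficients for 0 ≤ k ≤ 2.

We work with the vertex ordering A < B < D < E < F < G < J < L. The simplices of K, each written with vertices in increasing order, are:

  0-simplices (8): A, B, D, E, F, G, J, L
  1-simplices (9): AB, BD, BE, BG, DE, DG, EJ, FG, GJ
  2-simplices (2): BDE, BDG

Hence C_0 ≅ Z^8, C_1 ≅ Z^9, C_2 ≅ Z^2.

The boundary map ∂_1: C_1 → C_0 sends each edge [p,q] (with p < q) to q − p.
The 8×9 boundary matrix has rank 6 and Smith normal form diag(1,1,1,1,1,1).

The boundary map ∂_2: C_2 → C_1 sends each 2-simplex [p,q,r] to [q,r] − [p,r] + [p,q]. For instance
  ∂BDG = DG − BG + BD,
  ∂BDE = DE − BE + BD.
As a 9×2 matrix over Z this has rank 2, with invariant factors (1,1).

Computing H_k = (kernel of ∂_k) / (image of ∂_{k+1}):

  H_0: rank C_0 − rank ∂_1 = 8 − 6 = 2, and the invariant factors of ∂_1 are all 1, so H_0 = Z^2.
  H_1: rank ker ∂_1 − rank ∂_2 = (9 − 6) − 2 = 1, and the invariant factors of ∂_2 are all 1, so H_1 = Z.
  H_2: rank ker ∂_2 − rank ∂_3 = (2 − 2) − 0 = 0, and there is no ∂_3, so H_2 = 0.

H_0 ≅ Z^2,  H_1 ≅ Z,  H_2 = 0.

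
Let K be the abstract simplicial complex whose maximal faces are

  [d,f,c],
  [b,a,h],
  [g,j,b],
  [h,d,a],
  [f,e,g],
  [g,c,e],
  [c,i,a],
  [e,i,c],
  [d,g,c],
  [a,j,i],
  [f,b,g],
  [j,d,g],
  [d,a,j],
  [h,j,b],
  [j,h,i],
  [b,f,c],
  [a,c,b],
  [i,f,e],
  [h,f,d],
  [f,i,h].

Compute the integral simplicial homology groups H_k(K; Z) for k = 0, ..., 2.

We work with the vertex ordering a < b < c < d < e < f < g < h < i < j. The simplices of K, each written with vertices in increasing order, are:

  0-simplices (10): a, b, c, d, e, f, g, h, i, j
  1-simplices (30): ab, ac, ad, ah, ai, aj, bc, bf, bg, bh, bj, cd, ce, cf, cg, ci, df, dg, dh, dj, ef, eg, ei, fg, fh, fi, gj, hi, hj, ij
  2-simplices (20): abc, abh, aci, adh, adj, aij, bcf, bfg, bgj, bhj, cdf, cdg, ceg, cei, dfh, dgj, efg, efi, fhi, hij

so the chain groups are C_0 ≅ Z^10, C_1 ≅ Z^30, C_2 ≅ Z^20.

The boundary map ∂_1: C_1 → C_0 sends each edge [p,q] (with p < q) to q − p.
This gives a 10×30 integer matrix of rank 9; reducing to Smith normal form yields diagonal entries (1,1,1,1,1,1,1,1,1).

The boundary map ∂_2: C_2 → C_1 acts by ∂[p,q,r] = [q,r] − [p,r] + [p,q]. For instance
  ∂cdf = df − cf + cd,
  ∂abh = bh − ah + ab.
The resulting 30×20 matrix has rank 20, and its Smith normal form has invariant factors (1,1,1,1,1,1,1,1,1,1,1,1,1,1,1,1,1,1,1,2).

From H_k ≅ ker(∂_k) / im(∂_{k+1}) we obtain:

  H_0: rank C_0 − rank ∂_1 = 10 − 9 = 1, and the invariant factors of ∂_1 are all 1, so H_0 ≅ Z.
  H_1: rank ker ∂_1 − rank ∂_2 = (30 − 9) − 20 = 1, and ∂_2 has invariant factor 2 > 1, so H_1 ≅ Z ⊕ Z/2Z.
  H_2: rank ker ∂_2 − rank ∂_3 = (20 − 20) − 0 = 0, and there is no ∂_3, so H_2 ≅ 0.

(K is a triangulation of the Klein bottle.)

H_0 ≅ Z,  H_1 ≅ Z ⊕ Z/2Z,  H_2 = 0.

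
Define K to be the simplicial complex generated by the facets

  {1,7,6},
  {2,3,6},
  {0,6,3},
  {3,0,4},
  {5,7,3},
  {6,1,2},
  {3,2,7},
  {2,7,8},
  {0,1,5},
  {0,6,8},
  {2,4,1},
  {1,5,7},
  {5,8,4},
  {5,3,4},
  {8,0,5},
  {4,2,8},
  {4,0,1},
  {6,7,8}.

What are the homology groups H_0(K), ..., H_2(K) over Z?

We work with the vertex ordering 0 < 1 < 2 < 3 < 4 < 5 < 6 < 7 < 8. The simplices of K, each written with vertices in increasing order, are:

  0-simplices (9): [0], [1], [2], [3], [4], [5], [6], [7], [8]
  1-simplices (27): (27 of them)
  2-simplices (18): [0,1,4], [0,1,5], [0,3,4], [0,3,6], [0,5,8], [0,6,8], [1,2,4], [1,2,6], [1,5,7], [1,6,7], [2,3,6], [2,3,7], [2,4,8], [2,7,8], [3,4,5], [3,5,7], [4,5,8], [6,7,8]

Hence C_0 ≅ Z^9, C_1 ≅ Z^27, C_2 ≅ Z^18.

The boundary map ∂_1: C_1 → C_0 maps an edge to its endpoints' difference, ∂[p,q] = q − p.
The resulting 9×27 matrix has rank 8, and its Smith normal form has invariant factors (1,1,1,1,1,1,1,1).

The boundary map ∂_2: C_2 → C_1 maps a triangle to the signed sum of its edges. For instance
  ∂[2,7,8] = [7,8] − [2,8] + [2,7],
  ∂[2,3,6] = [3,6] − [2,6] + [2,3].
This gives a 27×18 integer matrix of rank 18; reducing to Smith normal form yields diagonal entries (1,1,1,1,1,1,1,1,1,1,1,1,1,1,1,1,1,2).

Now H_k = ker ∂_k / im ∂_{k+1}, so:

  H_0: rank C_0 − rank ∂_1 = 9 − 8 = 1, and the invariant factors of ∂_1 are all 1, so H_0 ≅ Z.
  H_1: rank ker ∂_1 − rank ∂_2 = (27 − 8) − 18 = 1, and ∂_2 has invariant factor 2 > 1, so H_1 ≅ Z × Z/2.
  H_2: rank ker ∂_2 − rank ∂_3 = (18 − 18) − 0 = 0, and there is no ∂_3, so H_2 ≅ 0.

H_0 ≅ Z,  H_1 ≅ Z × Z/2,  H_2 = 0.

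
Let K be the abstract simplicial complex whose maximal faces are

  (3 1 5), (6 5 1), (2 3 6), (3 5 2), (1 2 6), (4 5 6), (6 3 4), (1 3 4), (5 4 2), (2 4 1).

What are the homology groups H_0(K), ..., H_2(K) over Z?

K has 6 vertices, 15 edges, 10 triangles.
rank ∂_0 = 0, rank ∂_1 = 5 ⇒ b_0 = 6 − 0 − 5 = 1; all invariant factors of ∂_1 are 1 so no torsion. So H_0 ≅ Z.
rank ∂_1 = 5, rank ∂_2 = 10 ⇒ b_1 = 15 − 5 − 10 = 0; ∂_2 has invariant factor(s) [2] giving torsion. So H_1 ≅ Z/2Z.
rank ∂_2 = 10, rank ∂_3 = 0 ⇒ b_2 = 10 − 10 − 0 = 0. So H_2 ≅ 0.

H_0 ≅ Z,  H_1 ≅ Z/2Z,  H_2 = 0.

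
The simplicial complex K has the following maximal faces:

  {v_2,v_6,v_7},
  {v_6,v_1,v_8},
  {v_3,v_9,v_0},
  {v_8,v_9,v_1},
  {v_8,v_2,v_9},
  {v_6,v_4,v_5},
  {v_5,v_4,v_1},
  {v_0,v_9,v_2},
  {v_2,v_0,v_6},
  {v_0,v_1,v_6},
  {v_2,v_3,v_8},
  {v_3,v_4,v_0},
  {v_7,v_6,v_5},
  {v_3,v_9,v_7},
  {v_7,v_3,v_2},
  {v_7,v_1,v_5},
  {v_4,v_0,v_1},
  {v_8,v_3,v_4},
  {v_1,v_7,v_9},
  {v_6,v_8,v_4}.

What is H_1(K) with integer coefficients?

H_1 ≅ Z ⊕ Z/2Z.

Take the total order v_0 < v_1 < v_2 < v_3 < v_4 < v_5 < v_6 < v_7 < v_8 < v_9 on the vertex set. Then K (dimension 2) consists of the simplices:

  0-simplices (10): [v_0], [v_1], [v_2], [v_3], [v_4], [v_5], [v_6], [v_7], [v_8], [v_9]
  1-simplices (30): (30 of them)
  2-simplices (20): (20 of them)

so the chain groups are C_0 ≅ Z^10, C_1 ≅ Z^30, C_2 ≅ Z^20.

∂_1: C_1 → C_0 is given by ∂[p,q] = [q] − [p]. For instance
  ∂[v_2,v_6] = [v_6] − [v_2].
The resulting 10×30 matrix has rank 9, and its Smith normal form has invariant factors (1,1,1,1,1,1,1,1,1).

The boundary map ∂_2: C_2 → C_1 acts by ∂[p,q,r] = [q,r] − [p,r] + [p,q]. For instance
  ∂[v_0,v_3,v_9] = [v_3,v_9] − [v_0,v_9] + [v_0,v_3],
  ∂[v_1,v_5,v_7] = [v_5,v_7] − [v_1,v_7] + [v_1,v_5].
The 30×20 boundary matrix has rank 20 and Smith normal form diag(1,1,1,1,1,1,1,1,1,1,1,1,1,1,1,1,1,1,1,2).

Reading off H_k = ker ∂_k / im ∂_{k+1}:

  H_1: rank ker ∂_1 − rank ∂_2 = (30 − 9) − 20 = 1, and ∂_2 has invariant factor 2 > 1, so H_1 ≅ Z ⊕ Z/2Z.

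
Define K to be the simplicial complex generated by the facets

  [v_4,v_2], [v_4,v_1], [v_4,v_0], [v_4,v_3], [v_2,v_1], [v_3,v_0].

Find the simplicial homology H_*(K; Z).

Take the total order v_0 < v_1 < v_2 < v_3 < v_4 on the vertex set. Then K (dimension 1) consists of the simplices:

  0-simplices (5): [v_0], [v_1], [v_2], [v_3], [v_4]
  1-simplices (6): [v_0,v_3], [v_0,v_4], [v_1,v_2], [v_1,v_4], [v_2,v_4], [v_3,v_4]

Hence C_0 ≅ Z^5, C_1 ≅ Z^6.

The boundary map ∂_1: C_1 → C_0 is given by ∂[p,q] = [q] − [p].
The 5×6 boundary matrix has rank 4 and Smith normal form diag(1,1,1,1).

Reading off H_k = ker ∂_k / im ∂_{k+1}:

  H_0: rank C_0 − rank ∂_1 = 5 − 4 = 1, and the invariant factors of ∂_1 are all 1, so H_0 ≅ Z.
  H_1: rank ker ∂_1 − rank ∂_2 = (6 − 4) − 0 = 2, and there is no ∂_2, so H_1 ≅ Z^2.

H_0 ≅ Z,  H_1 ≅ Z^2.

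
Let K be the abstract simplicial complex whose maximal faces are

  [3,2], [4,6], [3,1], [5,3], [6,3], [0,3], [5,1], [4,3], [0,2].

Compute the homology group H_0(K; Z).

H_0 ≅ Z.

Take the total order 0 < 1 < 2 < 3 < 4 < 5 < 6 on the vertex set. Then K (dimension 1) consists of the simplices:

  0-simplices (7): [0], [1], [2], [3], [4], [5], [6]
  1-simplices (9): [0,2], [0,3], [1,3], [1,5], [2,3], [3,4], [3,5], [3,6], [4,6]

Hence C_0 ≅ Z^7, C_1 ≅ Z^9.

Boundary ∂_1: C_1 → C_0 sends each edge [p,q] (with p < q) to q − p.
The 7×9 boundary matrix has rank 6 and Smith normal form diag(1,1,1,1,1,1).

Computing H_k = (kernel of ∂_k) / (image of ∂_{k+1}):

  H_0: rank C_0 − rank ∂_1 = 7 − 6 = 1, and the invariant factors of ∂_1 are all 1, so H_0 = Z.

(K is a triangulation of a wedge of 3 circles.)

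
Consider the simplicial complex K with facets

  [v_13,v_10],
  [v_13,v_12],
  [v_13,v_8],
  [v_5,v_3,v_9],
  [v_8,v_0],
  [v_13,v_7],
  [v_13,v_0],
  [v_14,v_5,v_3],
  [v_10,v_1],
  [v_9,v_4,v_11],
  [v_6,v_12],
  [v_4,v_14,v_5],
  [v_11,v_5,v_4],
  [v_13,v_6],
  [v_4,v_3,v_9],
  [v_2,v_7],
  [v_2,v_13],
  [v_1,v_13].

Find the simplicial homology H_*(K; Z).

K has 15 vertices, 24 edges, 6 triangles.
rank ∂_0 = 0, rank ∂_1 = 13 ⇒ b_0 = 15 − 0 − 13 = 2; all invariant factors of ∂_1 are 1 so no torsion. So H_0 ≅ Z^2.
rank ∂_1 = 13, rank ∂_2 = 6 ⇒ b_1 = 24 − 13 − 6 = 5; all invariant factors of ∂_2 are 1 so no torsion. So H_1 ≅ Z^5.
rank ∂_2 = 6, rank ∂_3 = 0 ⇒ b_2 = 6 − 6 − 0 = 0. So H_2 ≅ 0.

H_0 ≅ Z^2,  H_1 ≅ Z^5,  H_2 = 0.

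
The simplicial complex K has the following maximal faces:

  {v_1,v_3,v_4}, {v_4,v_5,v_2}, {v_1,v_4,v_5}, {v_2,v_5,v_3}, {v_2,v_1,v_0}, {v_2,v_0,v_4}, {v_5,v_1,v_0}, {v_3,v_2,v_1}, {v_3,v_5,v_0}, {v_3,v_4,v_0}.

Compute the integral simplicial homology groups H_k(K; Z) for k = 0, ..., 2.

H_0 ≅ Z,  H_1 ≅ Z/2,  H_2 = 0.

K has 6 vertices, 15 edges, 10 triangles.
rank ∂_0 = 0, rank ∂_1 = 5 ⇒ b_0 = 6 − 0 − 5 = 1; all invariant factors of ∂_1 are 1 so no torsion. So H_0 ≅ Z.
rank ∂_1 = 5, rank ∂_2 = 10 ⇒ b_1 = 15 − 5 − 10 = 0; ∂_2 has invariant factor(s) [2] giving torsion. So H_1 ≅ Z/2.
rank ∂_2 = 10, rank ∂_3 = 0 ⇒ b_2 = 10 − 10 − 0 = 0. So H_2 ≅ 0.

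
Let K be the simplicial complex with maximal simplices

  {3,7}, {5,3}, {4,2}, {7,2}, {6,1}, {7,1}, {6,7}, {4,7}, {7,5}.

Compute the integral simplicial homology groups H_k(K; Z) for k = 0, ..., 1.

Fix the vertex order 1 < 2 < 3 < 4 < 5 < 6 < 7 and write every simplex with vertices in increasing order. Then dim K = 1 and the simplices of K are:

  0-simplices (7): [1], [2], [3], [4], [5], [6], [7]
  1-simplices (9): [1,6], [1,7], [2,4], [2,7], [3,5], [3,7], [4,7], [5,7], [6,7]

so the chain groups are C_0 ≅ Z^7, C_1 ≅ Z^9.

The boundary map ∂_1: C_1 → C_0 sends each edge [p,q] (with p < q) to q − p. For instance
  ∂[1,6] = [6] − [1].
This gives a 7×9 integer matrix of rank 6; reducing to Smith normal form yields diagonal entries (1,1,1,1,1,1).

Now H_k = ker ∂_k / im ∂_{k+1}, so:

  H_0: rank C_0 − rank ∂_1 = 7 − 6 = 1, and the invariant factors of ∂_1 are all 1, so H_0 ≅ Z.
  H_1: rank ker ∂_1 − rank ∂_2 = (9 − 6) − 0 = 3, and there is no ∂_2, so H_1 ≅ Z^3.

As a check, the Euler characteristic is 7 − 9 = -2, which agrees with 1 − 3 = -2.

H_0 ≅ Z,  H_1 ≅ Z^3.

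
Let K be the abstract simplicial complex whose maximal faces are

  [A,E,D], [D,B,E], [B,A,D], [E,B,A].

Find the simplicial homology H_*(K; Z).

H_0 ≅ Z,  H_1 = 0,  H_2 ≅ Z.

Fix the vertex order A < B < D < E and write every simplex with vertices in increasing order. Then dim K = 2 and the simplices of K are:

  0-simplices (4): A, B, D, E
  1-simplices (6): AB, AD, AE, BD, BE, DE
  2-simplices (4): ABD, ABE, ADE, BDE

so the chain groups are C_0 ≅ Z^4, C_1 ≅ Z^6, C_2 ≅ Z^4.

The boundary map ∂_1: C_1 → C_0 maps an edge to its endpoints' difference, ∂[p,q] = q − p.
This gives a 4×6 integer matrix of rank 3; reducing to Smith normal form yields diagonal entries (1,1,1).

∂_2: C_2 → C_1 maps a triangle to the signed sum of its edges. For instance
  ∂BDE = DE − BE + BD,
  ∂ADE = DE − AE + AD.
As a 6×4 matrix over Z this has rank 3, with invariant factors (1,1,1).

Reading off H_k = ker ∂_k / im ∂_{k+1}:

  H_0: rank C_0 − rank ∂_1 = 4 − 3 = 1, and the invariant factors of ∂_1 are all 1, so H_0 = Z.
  H_1: rank ker ∂_1 − rank ∂_2 = (6 − 3) − 3 = 0, and the invariant factors of ∂_2 are all 1, so H_1 = 0.
  H_2: rank ker ∂_2 − rank ∂_3 = (4 − 3) − 0 = 1, and there is no ∂_3, so H_2 = Z.

As a check, the Euler characteristic is 4 − 6 + 4 = 2, which agrees with 1 − 0 + 1 = 2.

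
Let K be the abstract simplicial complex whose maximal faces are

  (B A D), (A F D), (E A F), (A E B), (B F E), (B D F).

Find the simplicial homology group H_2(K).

H_2 ≅ Z.

Fix the vertex order A < B < D < E < F and write every simplex with vertices in increasing order. Then dim K = 2 and the simplices of K are:

  0-simplices (5): A, B, D, E, F
  1-simplices (9): AB, AD, AE, AF, BD, BE, BF, DF, EF
  2-simplices (6): ABD, ABE, ADF, AEF, BDF, BEF

giving chain groups C_0 ≅ Z^5, C_1 ≅ Z^9, C_2 ≅ Z^6.

∂_1: C_1 → C_0 is given by ∂[p,q] = [q] − [p]. For instance
  ∂BD = D − B.
The resulting 5×9 matrix has rank 4, and its Smith normal form has invariant factors (1,1,1,1).

The boundary map ∂_2: C_2 → C_1 maps a triangle to the signed sum of its edges. For instance
  ∂BEF = EF − BF + BE,
  ∂ADF = DF − AF + AD.
The 9×6 boundary matrix has rank 5 and Smith normal form diag(1,1,1,1,1).

Reading off H_k = ker ∂_k / im ∂_{k+1}:

  H_2: rank ker ∂_2 − rank ∂_3 = (6 − 5) − 0 = 1, and there is no ∂_3, so H_2 ≅ Z.

(K is a triangulation of the 2-sphere S^2.)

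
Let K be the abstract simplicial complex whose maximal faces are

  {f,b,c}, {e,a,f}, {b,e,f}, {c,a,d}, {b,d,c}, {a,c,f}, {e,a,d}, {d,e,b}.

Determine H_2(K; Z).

Take the total order a < b < c < d < e < f on the vertex set. Then K (dimension 2) consists of the simplices:

  0-simplices (6): a, b, c, d, e, f
  1-simplices (12): ac, ad, ae, af, bc, bd, be, bf, cd, cf, de, ef
  2-simplices (8): acd, acf, ade, aef, bcd, bcf, bde, bef

giving chain groups C_0 ≅ Z^6, C_1 ≅ Z^12, C_2 ≅ Z^8.

The boundary map ∂_1: C_1 → C_0 is given by ∂[p,q] = [q] − [p].
As a 6×12 matrix over Z this has rank 5, with invariant factors (1,1,1,1,1).

∂_2: C_2 → C_1 sends each 2-simplex [p,q,r] to [q,r] − [p,r] + [p,q]. For instance
  ∂acd = cd − ad + ac,
  ∂bcd = cd − bd + bc.
As a 12×8 matrix over Z this has rank 7, with invariant factors (1,1,1,1,1,1,1).

Reading off H_k = ker ∂_k / im ∂_{k+1}:

  H_2: rank ker ∂_2 − rank ∂_3 = (8 − 7) − 0 = 1, and there is no ∂_3, so H_2 = Z.

H_2 = Z.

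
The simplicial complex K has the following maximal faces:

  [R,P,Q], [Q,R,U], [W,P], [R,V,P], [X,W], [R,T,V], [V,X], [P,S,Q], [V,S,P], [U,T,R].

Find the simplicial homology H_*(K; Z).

Fix the vertex order P < Q < R < S < T < U < V < W < X and write every simplex with vertices in increasing order. Then dim K = 2 and the simplices of K are:

  0-simplices (9): P, Q, R, S, T, U, V, W, X
  1-simplices (16): PQ, PR, PS, PV, PW, QR, QS, QU, RT, RU, RV, SV, TU, TV, VX, WX
  2-simplices (7): PQR, PQS, PRV, PSV, QRU, RTU, RTV

Hence C_0 ≅ Z^9, C_1 ≅ Z^16, C_2 ≅ Z^7.

Boundary ∂_1: C_1 → C_0 is given by ∂[p,q] = [q] − [p]. For instance
  ∂WX = X − W.
The 9×16 boundary matrix has rank 8 and Smith normal form diag(1,1,1,1,1,1,1,1).

The boundary map ∂_2: C_2 → C_1 maps a triangle to the signed sum of its edges. For instance
  ∂PSV = SV − PV + PS,
  ∂PQS = QS − PS + PQ.
As a 16×7 matrix over Z this has rank 7, with invariant factors (1,1,1,1,1,1,1).

From H_k ≅ ker(∂_k) / im(∂_{k+1}) we obtain:

  H_0: rank C_0 − rank ∂_1 = 9 − 8 = 1, and the invariant factors of ∂_1 are all 1, so H_0 = Z.
  H_1: rank ker ∂_1 − rank ∂_2 = (16 − 8) − 7 = 1, and the invariant factors of ∂_2 are all 1, so H_1 = Z.
  H_2: rank ker ∂_2 − rank ∂_3 = (7 − 7) − 0 = 0, and there is no ∂_3, so H_2 = 0.

H_0 ≅ Z,  H_1 ≅ Z,  H_2 = 0.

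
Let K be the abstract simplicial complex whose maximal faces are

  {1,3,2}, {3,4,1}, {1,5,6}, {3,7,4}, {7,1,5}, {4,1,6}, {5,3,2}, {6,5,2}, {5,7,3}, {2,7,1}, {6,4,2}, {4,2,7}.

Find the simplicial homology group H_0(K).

Order the vertices as 1 < 2 < 3 < 4 < 5 < 6 < 7. Listing each simplex with vertices in this order, K has dimension 2 with simplices:

  0-simplices (7): [1], [2], [3], [4], [5], [6], [7]
  1-simplices (18): [1,2], [1,3], [1,4], [1,5], [1,6], [1,7], [2,3], [2,4], [2,5], [2,6], [2,7], [3,4], [3,5], [3,7], [4,6], [4,7], [5,6], [5,7]
  2-simplices (12): [1,2,3], [1,2,7], [1,3,4], [1,4,6], [1,5,6], [1,5,7], [2,3,5], [2,4,6], [2,4,7], [2,5,6], [3,4,7], [3,5,7]

Hence C_0 ≅ Z^7, C_1 ≅ Z^18, C_2 ≅ Z^12.

Boundary ∂_1: C_1 → C_0 maps an edge to its endpoints' difference, ∂[p,q] = q − p. For instance
  ∂[1,6] = [6] − [1].
The resulting 7×18 matrix has rank 6, and its Smith normal form has invariant factors (1,1,1,1,1,1).

The boundary map ∂_2: C_2 → C_1 maps a triangle to the signed sum of its edges. For instance
  ∂[1,2,3] = [2,3] − [1,3] + [1,2],
  ∂[1,5,6] = [5,6] − [1,6] + [1,5].
As a 18×12 matrix over Z this has rank 12, with invariant factors (1,1,1,1,1,1,1,1,1,1,1,2).

Computing H_k = (kernel of ∂_k) / (image of ∂_{k+1}):

  H_0: rank C_0 − rank ∂_1 = 7 − 6 = 1, and the invariant factors of ∂_1 are all 1, so H_0 = Z.

H_0 ≅ Z.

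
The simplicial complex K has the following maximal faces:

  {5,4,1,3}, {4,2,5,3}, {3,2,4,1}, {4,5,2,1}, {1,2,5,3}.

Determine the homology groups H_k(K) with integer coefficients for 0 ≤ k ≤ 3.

H_0 = Z,  H_1 = 0,  H_2 = 0,  H_3 = Z.

We work with the vertex ordering 1 < 2 < 3 < 4 < 5. The simplices of K, each written with vertices in increasing order, are:

  0-simplices (5): [1], [2], [3], [4], [5]
  1-simplices (10): [1,2], [1,3], [1,4], [1,5], [2,3], [2,4], [2,5], [3,4], [3,5], [4,5]
  2-simplices (10): [1,2,3], [1,2,4], [1,2,5], [1,3,4], [1,3,5], [1,4,5], [2,3,4], [2,3,5], [2,4,5], [3,4,5]
  3-simplices (5): [1,2,3,4], [1,2,3,5], [1,2,4,5], [1,3,4,5], [2,3,4,5]

so the chain groups are C_0 ≅ Z^5, C_1 ≅ Z^10, C_2 ≅ Z^10, C_3 ≅ Z^5.

Boundary ∂_1: C_1 → C_0 maps an edge to its endpoints' difference, ∂[p,q] = q − p. For instance
  ∂[3,4] = [4] − [3].
As a 5×10 matrix over Z this has rank 4, with invariant factors (1,1,1,1).

The boundary map ∂_2: C_2 → C_1 sends each 2-simplex [p,q,r] to [q,r] − [p,r] + [p,q]. For instance
  ∂[1,3,5] = [3,5] − [1,5] + [1,3],
  ∂[3,4,5] = [4,5] − [3,5] + [3,4].
The resulting 10×10 matrix has rank 6, and its Smith normal form has invariant factors (1,1,1,1,1,1).

The boundary map ∂_3: C_3 → C_2 sends each 3-simplex σ to the alternating sum Σ_i (−1)^i (σ with its i-th vertex removed). For instance
  ∂[1,3,4,5] = [3,4,5] − [1,4,5] + [1,3,5] − [1,3,4],
  ∂[1,2,3,4] = [2,3,4] − [1,3,4] + [1,2,4] − [1,2,3].
As a 10×5 matrix over Z this has rank 4, with invariant factors (1,1,1,1).

Reading off H_k = ker ∂_k / im ∂_{k+1}:

  H_0: rank C_0 − rank ∂_1 = 5 − 4 = 1, and the invariant factors of ∂_1 are all 1, so H_0 = Z.
  H_1: rank ker ∂_1 − rank ∂_2 = (10 − 4) − 6 = 0, and the invariant factors of ∂_2 are all 1, so H_1 = 0.
  H_2: rank ker ∂_2 − rank ∂_3 = (10 − 6) − 4 = 0, and the invariant factors of ∂_3 are all 1, so H_2 = 0.
  H_3: rank ker ∂_3 − rank ∂_4 = (5 − 4) − 0 = 1, and there is no ∂_4, so H_3 = Z.

As a check, the Euler characteristic is 5 − 10 + 10 − 5 = 0, which agrees with 1 − 0 + 0 − 1 = 0.
(K is a triangulation of the 3-sphere S^3.)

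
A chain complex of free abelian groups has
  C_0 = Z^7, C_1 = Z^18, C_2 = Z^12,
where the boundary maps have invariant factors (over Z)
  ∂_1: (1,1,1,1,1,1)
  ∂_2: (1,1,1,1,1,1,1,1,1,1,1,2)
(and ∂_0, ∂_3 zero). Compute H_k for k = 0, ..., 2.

H_0: b_0 = 7 − 0 − 6 = 1; torsion from ∂_1 factors > 1: none. So H_0 = Z.
H_1: b_1 = 18 − 6 − 12 = 0; torsion from ∂_2 factors > 1: [2]. So H_1 = Z/2.
H_2: b_2 = 12 − 12 − 0 = 0; torsion from ∂_3 factors > 1: none. So H_2 = 0.

H_0 = Z,  H_1 = Z/2,  H_2 = 0.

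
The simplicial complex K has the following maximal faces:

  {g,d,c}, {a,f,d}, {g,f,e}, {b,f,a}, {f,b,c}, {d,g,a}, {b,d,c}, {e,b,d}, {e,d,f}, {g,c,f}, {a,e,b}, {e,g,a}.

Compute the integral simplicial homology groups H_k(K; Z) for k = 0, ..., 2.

H_0 ≅ Z,  H_1 ≅ Z_2,  H_2 = 0.

Fix the vertex order a < b < c < d < e < f < g and write every simplex with vertices in increasing order. Then dim K = 2 and the simplices of K are:

  0-simplices (7): a, b, c, d, e, f, g
  1-simplices (18): ab, ad, ae, af, ag, bc, bd, be, bf, cd, cf, cg, de, df, dg, ef, eg, fg
  2-simplices (12): abe, abf, adf, adg, aeg, bcd, bcf, bde, cdg, cfg, def, efg

giving chain groups C_0 ≅ Z^7, C_1 ≅ Z^18, C_2 ≅ Z^12.

Boundary ∂_1: C_1 → C_0 sends each edge [p,q] (with p < q) to q − p. For instance
  ∂dg = g − d.
The resulting 7×18 matrix has rank 6, and its Smith normal form has invariant factors (1,1,1,1,1,1).

Boundary ∂_2: C_2 → C_1 maps a triangle to the signed sum of its edges. For instance
  ∂bde = de − be + bd,
  ∂efg = fg − eg + ef.
This gives a 18×12 integer matrix of rank 12; reducing to Smith normal form yields diagonal entries (1,1,1,1,1,1,1,1,1,1,1,2).

Computing H_k = (kernel of ∂_k) / (image of ∂_{k+1}):

  H_0: rank C_0 − rank ∂_1 = 7 − 6 = 1, and the invariant factors of ∂_1 are all 1, so H_0 ≅ Z.
  H_1: rank ker ∂_1 − rank ∂_2 = (18 − 6) − 12 = 0, and ∂_2 has invariant factor 2 > 1, so H_1 ≅ Z_2.
  H_2: rank ker ∂_2 − rank ∂_3 = (12 − 12) − 0 = 0, and there is no ∂_3, so H_2 ≅ 0.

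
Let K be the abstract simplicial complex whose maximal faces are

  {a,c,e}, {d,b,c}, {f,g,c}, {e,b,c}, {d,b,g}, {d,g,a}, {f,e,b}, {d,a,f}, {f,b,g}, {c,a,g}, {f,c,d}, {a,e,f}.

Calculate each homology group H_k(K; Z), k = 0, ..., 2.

Take the total order a < b < c < d < e < f < g on the vertex set. Then K (dimension 2) consists of the simplices:

  0-simplices (7): a, b, c, d, e, f, g
  1-simplices (18): ac, ad, ae, af, ag, bc, bd, be, bf, bg, cd, ce, cf, cg, df, dg, ef, fg
  2-simplices (12): ace, acg, adf, adg, aef, bcd, bce, bdg, bef, bfg, cdf, cfg

so the chain groups are C_0 ≅ Z^7, C_1 ≅ Z^18, C_2 ≅ Z^12.

Boundary ∂_1: C_1 → C_0 maps an edge to its endpoints' difference, ∂[p,q] = q − p.
This gives a 7×18 integer matrix of rank 6; reducing to Smith normal form yields diagonal entries (1,1,1,1,1,1).

∂_2: C_2 → C_1 sends each 2-simplex [p,q,r] to [q,r] − [p,r] + [p,q]. For instance
  ∂ace = ce − ae + ac,
  ∂adf = df − af + ad.
The resulting 18×12 matrix has rank 12, and its Smith normal form has invariant factors (1,1,1,1,1,1,1,1,1,1,1,2).

Reading off H_k = ker ∂_k / im ∂_{k+1}:

  H_0: rank C_0 − rank ∂_1 = 7 − 6 = 1, and the invariant factors of ∂_1 are all 1, so H_0 ≅ Z.
  H_1: rank ker ∂_1 − rank ∂_2 = (18 − 6) − 12 = 0, and ∂_2 has invariant factor 2 > 1, so H_1 ≅ Z/2.
  H_2: rank ker ∂_2 − rank ∂_3 = (12 − 12) − 0 = 0, and there is no ∂_3, so H_2 ≅ 0.

(K is a triangulation of the real projective plane RP^2.)

H_0 ≅ Z,  H_1 ≅ Z/2,  H_2 = 0.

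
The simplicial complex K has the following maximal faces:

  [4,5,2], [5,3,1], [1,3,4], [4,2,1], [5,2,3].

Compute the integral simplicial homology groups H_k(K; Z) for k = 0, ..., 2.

Order the vertices as 1 < 2 < 3 < 4 < 5. Listing each simplex with vertices in this order, K has dimension 2 with simplices:

  0-simplices (5): [1], [2], [3], [4], [5]
  1-simplices (10): [1,2], [1,3], [1,4], [1,5], [2,3], [2,4], [2,5], [3,4], [3,5], [4,5]
  2-simplices (5): [1,2,4], [1,3,4], [1,3,5], [2,3,5], [2,4,5]

so the chain groups are C_0 ≅ Z^5, C_1 ≅ Z^10, C_2 ≅ Z^5.

Boundary ∂_1: C_1 → C_0 sends each edge [p,q] (with p < q) to q − p.
As a 5×10 matrix over Z this has rank 4, with invariant factors (1,1,1,1).

The boundary map ∂_2: C_2 → C_1 acts by ∂[p,q,r] = [q,r] − [p,r] + [p,q]. For instance
  ∂[1,3,5] = [3,5] − [1,5] + [1,3],
  ∂[2,4,5] = [4,5] − [2,5] + [2,4].
As a 10×5 matrix over Z this has rank 5, with invariant factors (1,1,1,1,1).

From H_k ≅ ker(∂_k) / im(∂_{k+1}) we obtain:

  H_0: rank C_0 − rank ∂_1 = 5 − 4 = 1, and the invariant factors of ∂_1 are all 1, so H_0 = Z.
  H_1: rank ker ∂_1 − rank ∂_2 = (10 − 4) − 5 = 1, and the invariant factors of ∂_2 are all 1, so H_1 = Z.
  H_2: rank ker ∂_2 − rank ∂_3 = (5 − 5) − 0 = 0, and there is no ∂_3, so H_2 = 0.

As a check, the Euler characteristic is 5 − 10 + 5 = 0, which agrees with 1 − 1 + 0 = 0.

H_0 = Z,  H_1 = Z,  H_2 = 0.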